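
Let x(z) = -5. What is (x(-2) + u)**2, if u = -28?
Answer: 1089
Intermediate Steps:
(x(-2) + u)**2 = (-5 - 28)**2 = (-33)**2 = 1089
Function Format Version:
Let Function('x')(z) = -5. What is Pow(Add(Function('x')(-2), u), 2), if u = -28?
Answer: 1089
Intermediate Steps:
Pow(Add(Function('x')(-2), u), 2) = Pow(Add(-5, -28), 2) = Pow(-33, 2) = 1089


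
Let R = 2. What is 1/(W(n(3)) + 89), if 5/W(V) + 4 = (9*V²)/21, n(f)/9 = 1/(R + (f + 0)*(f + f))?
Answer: 10957/961173 ≈ 0.011400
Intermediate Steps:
n(f) = 9/(2 + 2*f²) (n(f) = 9/(2 + (f + 0)*(f + f)) = 9/(2 + f*(2*f)) = 9/(2 + 2*f²))
W(V) = 5/(-4 + 3*V²/7) (W(V) = 5/(-4 + (9*V²)/21) = 5/(-4 + (9*V²)*(1/21)) = 5/(-4 + 3*V²/7))
1/(W(n(3)) + 89) = 1/(35/(-28 + 3*(9/(2*(1 + 3²)))²) + 89) = 1/(35/(-28 + 3*(9/(2*(1 + 9)))²) + 89) = 1/(35/(-28 + 3*((9/2)/10)²) + 89) = 1/(35/(-28 + 3*((9/2)*(⅒))²) + 89) = 1/(35/(-28 + 3*(9/20)²) + 89) = 1/(35/(-28 + 3*(81/400)) + 89) = 1/(35/(-28 + 243/400) + 89) = 1/(35/(-10957/400) + 89) = 1/(35*(-400/10957) + 89) = 1/(-14000/10957 + 89) = 1/(961173/10957) = 10957/961173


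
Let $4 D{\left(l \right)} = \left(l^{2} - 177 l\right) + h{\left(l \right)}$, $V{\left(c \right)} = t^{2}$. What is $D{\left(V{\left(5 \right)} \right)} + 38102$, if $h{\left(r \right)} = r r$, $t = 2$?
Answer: $37933$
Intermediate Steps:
$h{\left(r \right)} = r^{2}$
$V{\left(c \right)} = 4$ ($V{\left(c \right)} = 2^{2} = 4$)
$D{\left(l \right)} = \frac{l^{2}}{2} - \frac{177 l}{4}$ ($D{\left(l \right)} = \frac{\left(l^{2} - 177 l\right) + l^{2}}{4} = \frac{- 177 l + 2 l^{2}}{4} = \frac{l^{2}}{2} - \frac{177 l}{4}$)
$D{\left(V{\left(5 \right)} \right)} + 38102 = \frac{1}{4} \cdot 4 \left(-177 + 2 \cdot 4\right) + 38102 = \frac{1}{4} \cdot 4 \left(-177 + 8\right) + 38102 = \frac{1}{4} \cdot 4 \left(-169\right) + 38102 = -169 + 38102 = 37933$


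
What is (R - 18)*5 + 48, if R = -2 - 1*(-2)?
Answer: -42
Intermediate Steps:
R = 0 (R = -2 + 2 = 0)
(R - 18)*5 + 48 = (0 - 18)*5 + 48 = -18*5 + 48 = -90 + 48 = -42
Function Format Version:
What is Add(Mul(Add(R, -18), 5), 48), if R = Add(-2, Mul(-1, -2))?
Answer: -42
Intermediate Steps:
R = 0 (R = Add(-2, 2) = 0)
Add(Mul(Add(R, -18), 5), 48) = Add(Mul(Add(0, -18), 5), 48) = Add(Mul(-18, 5), 48) = Add(-90, 48) = -42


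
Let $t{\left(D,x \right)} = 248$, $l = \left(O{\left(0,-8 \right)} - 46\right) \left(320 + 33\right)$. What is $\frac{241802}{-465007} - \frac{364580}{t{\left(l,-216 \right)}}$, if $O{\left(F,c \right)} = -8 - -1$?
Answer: $- \frac{42398054739}{28830434} \approx -1470.6$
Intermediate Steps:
$O{\left(F,c \right)} = -7$ ($O{\left(F,c \right)} = -8 + 1 = -7$)
$l = -18709$ ($l = \left(-7 - 46\right) \left(320 + 33\right) = \left(-53\right) 353 = -18709$)
$\frac{241802}{-465007} - \frac{364580}{t{\left(l,-216 \right)}} = \frac{241802}{-465007} - \frac{364580}{248} = 241802 \left(- \frac{1}{465007}\right) - \frac{91145}{62} = - \frac{241802}{465007} - \frac{91145}{62} = - \frac{42398054739}{28830434}$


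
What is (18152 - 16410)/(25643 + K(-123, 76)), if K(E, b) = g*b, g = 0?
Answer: 1742/25643 ≈ 0.067933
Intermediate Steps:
K(E, b) = 0 (K(E, b) = 0*b = 0)
(18152 - 16410)/(25643 + K(-123, 76)) = (18152 - 16410)/(25643 + 0) = 1742/25643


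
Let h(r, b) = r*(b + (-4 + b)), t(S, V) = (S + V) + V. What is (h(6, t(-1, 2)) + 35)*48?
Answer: 2256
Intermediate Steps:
t(S, V) = S + 2*V
h(r, b) = r*(-4 + 2*b)
(h(6, t(-1, 2)) + 35)*48 = (2*6*(-2 + (-1 + 2*2)) + 35)*48 = (2*6*(-2 + (-1 + 4)) + 35)*48 = (2*6*(-2 + 3) + 35)*48 = (2*6*1 + 35)*48 = (12 + 35)*48 = 47*48 = 2256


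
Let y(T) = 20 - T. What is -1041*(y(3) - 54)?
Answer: 38517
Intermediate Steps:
-1041*(y(3) - 54) = -1041*((20 - 1*3) - 54) = -1041*((20 - 3) - 54) = -1041*(17 - 54) = -1041*(-37) = 38517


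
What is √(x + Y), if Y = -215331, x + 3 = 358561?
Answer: 7*√2923 ≈ 378.45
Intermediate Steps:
x = 358558 (x = -3 + 358561 = 358558)
√(x + Y) = √(358558 - 215331) = √143227 = 7*√2923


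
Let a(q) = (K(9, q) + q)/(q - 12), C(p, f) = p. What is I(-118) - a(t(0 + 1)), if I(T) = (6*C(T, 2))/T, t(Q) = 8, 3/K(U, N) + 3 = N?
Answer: 163/20 ≈ 8.1500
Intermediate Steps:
K(U, N) = 3/(-3 + N)
a(q) = (q + 3/(-3 + q))/(-12 + q) (a(q) = (3/(-3 + q) + q)/(q - 12) = (q + 3/(-3 + q))/(-12 + q))
I(T) = 6 (I(T) = (6*T)/T = 6)
I(-118) - a(t(0 + 1)) = 6 - (3 + 8*(-3 + 8))/((-12 + 8)*(-3 + 8)) = 6 - (3 + 8*5)/((-4)*5) = 6 - (-1)*(3 + 40)/(4*5) = 6 - (-1)*43/(4*5) = 6 - 1*(-43/20) = 6 + 43/20 = 163/20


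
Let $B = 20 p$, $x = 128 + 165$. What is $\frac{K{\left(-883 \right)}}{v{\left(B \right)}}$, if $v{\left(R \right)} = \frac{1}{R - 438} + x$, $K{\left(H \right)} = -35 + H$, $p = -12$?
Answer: $- \frac{622404}{198653} \approx -3.1331$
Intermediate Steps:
$x = 293$
$B = -240$ ($B = 20 \left(-12\right) = -240$)
$v{\left(R \right)} = 293 + \frac{1}{-438 + R}$ ($v{\left(R \right)} = \frac{1}{R - 438} + 293 = \frac{1}{-438 + R} + 293 = 293 + \frac{1}{-438 + R}$)
$\frac{K{\left(-883 \right)}}{v{\left(B \right)}} = \frac{-35 - 883}{\frac{1}{-438 - 240} \left(-128333 + 293 \left(-240\right)\right)} = - \frac{918}{\frac{1}{-678} \left(-128333 - 70320\right)} = - \frac{918}{\left(- \frac{1}{678}\right) \left(-198653\right)} = - \frac{918}{\frac{198653}{678}} = \left(-918\right) \frac{678}{198653} = - \frac{622404}{198653}$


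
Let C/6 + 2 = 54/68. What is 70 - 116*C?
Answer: 15458/17 ≈ 909.29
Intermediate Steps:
C = -123/17 (C = -12 + 6*(54/68) = -12 + 6*(54*(1/68)) = -12 + 6*(27/34) = -12 + 81/17 = -123/17 ≈ -7.2353)
70 - 116*C = 70 - 116*(-123/17) = 70 + 14268/17 = 15458/17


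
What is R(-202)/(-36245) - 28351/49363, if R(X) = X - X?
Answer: -28351/49363 ≈ -0.57434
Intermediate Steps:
R(X) = 0
R(-202)/(-36245) - 28351/49363 = 0/(-36245) - 28351/49363 = 0*(-1/36245) - 28351*1/49363 = 0 - 28351/49363 = -28351/49363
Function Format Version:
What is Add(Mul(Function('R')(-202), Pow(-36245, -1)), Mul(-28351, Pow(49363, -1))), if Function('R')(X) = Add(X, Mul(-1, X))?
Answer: Rational(-28351, 49363) ≈ -0.57434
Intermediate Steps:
Function('R')(X) = 0
Add(Mul(Function('R')(-202), Pow(-36245, -1)), Mul(-28351, Pow(49363, -1))) = Add(Mul(0, Pow(-36245, -1)), Mul(-28351, Pow(49363, -1))) = Add(Mul(0, Rational(-1, 36245)), Mul(-28351, Rational(1, 49363))) = Add(0, Rational(-28351, 49363)) = Rational(-28351, 49363)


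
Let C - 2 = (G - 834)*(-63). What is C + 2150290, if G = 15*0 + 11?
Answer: 2202141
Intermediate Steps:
G = 11 (G = 0 + 11 = 11)
C = 51851 (C = 2 + (11 - 834)*(-63) = 2 - 823*(-63) = 2 + 51849 = 51851)
C + 2150290 = 51851 + 2150290 = 2202141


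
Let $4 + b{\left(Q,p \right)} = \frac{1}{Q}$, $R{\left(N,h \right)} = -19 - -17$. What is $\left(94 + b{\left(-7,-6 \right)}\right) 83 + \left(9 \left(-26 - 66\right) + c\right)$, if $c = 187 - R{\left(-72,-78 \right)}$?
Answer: $\frac{47734}{7} \approx 6819.1$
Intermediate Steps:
$R{\left(N,h \right)} = -2$ ($R{\left(N,h \right)} = -19 + 17 = -2$)
$c = 189$ ($c = 187 - -2 = 187 + 2 = 189$)
$b{\left(Q,p \right)} = -4 + \frac{1}{Q}$
$\left(94 + b{\left(-7,-6 \right)}\right) 83 + \left(9 \left(-26 - 66\right) + c\right) = \left(94 - \left(4 - \frac{1}{-7}\right)\right) 83 + \left(9 \left(-26 - 66\right) + 189\right) = \left(94 - \frac{29}{7}\right) 83 + \left(9 \left(-92\right) + 189\right) = \left(94 - \frac{29}{7}\right) 83 + \left(-828 + 189\right) = \frac{629}{7} \cdot 83 - 639 = \frac{52207}{7} - 639 = \frac{47734}{7}$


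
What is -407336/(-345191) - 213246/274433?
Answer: 38175840502/94731801703 ≈ 0.40299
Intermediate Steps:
-407336/(-345191) - 213246/274433 = -407336*(-1/345191) - 213246*1/274433 = 407336/345191 - 213246/274433 = 38175840502/94731801703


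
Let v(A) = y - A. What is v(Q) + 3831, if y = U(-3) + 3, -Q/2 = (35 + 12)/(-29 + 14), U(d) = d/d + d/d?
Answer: 57446/15 ≈ 3829.7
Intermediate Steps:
U(d) = 2 (U(d) = 1 + 1 = 2)
Q = 94/15 (Q = -2*(35 + 12)/(-29 + 14) = -94/(-15) = -94*(-1)/15 = -2*(-47/15) = 94/15 ≈ 6.2667)
y = 5 (y = 2 + 3 = 5)
v(A) = 5 - A
v(Q) + 3831 = (5 - 1*94/15) + 3831 = (5 - 94/15) + 3831 = -19/15 + 3831 = 57446/15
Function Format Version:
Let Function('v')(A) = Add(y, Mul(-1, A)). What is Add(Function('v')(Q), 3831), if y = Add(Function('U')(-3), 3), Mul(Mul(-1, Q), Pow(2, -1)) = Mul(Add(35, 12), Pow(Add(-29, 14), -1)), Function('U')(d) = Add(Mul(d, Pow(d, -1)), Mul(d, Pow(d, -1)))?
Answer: Rational(57446, 15) ≈ 3829.7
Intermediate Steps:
Function('U')(d) = 2 (Function('U')(d) = Add(1, 1) = 2)
Q = Rational(94, 15) (Q = Mul(-2, Mul(Add(35, 12), Pow(Add(-29, 14), -1))) = Mul(-2, Mul(47, Pow(-15, -1))) = Mul(-2, Mul(47, Rational(-1, 15))) = Mul(-2, Rational(-47, 15)) = Rational(94, 15) ≈ 6.2667)
y = 5 (y = Add(2, 3) = 5)
Function('v')(A) = Add(5, Mul(-1, A))
Add(Function('v')(Q), 3831) = Add(Add(5, Mul(-1, Rational(94, 15))), 3831) = Add(Add(5, Rational(-94, 15)), 3831) = Add(Rational(-19, 15), 3831) = Rational(57446, 15)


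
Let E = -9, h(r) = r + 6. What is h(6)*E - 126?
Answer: -234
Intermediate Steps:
h(r) = 6 + r
h(6)*E - 126 = (6 + 6)*(-9) - 126 = 12*(-9) - 126 = -108 - 126 = -234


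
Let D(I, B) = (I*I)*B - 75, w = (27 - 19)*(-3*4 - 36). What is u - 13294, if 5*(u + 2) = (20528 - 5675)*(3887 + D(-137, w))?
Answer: -106993414332/5 ≈ -2.1399e+10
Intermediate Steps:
w = -384 (w = 8*(-12 - 36) = 8*(-48) = -384)
D(I, B) = -75 + B*I² (D(I, B) = I²*B - 75 = B*I² - 75 = -75 + B*I²)
u = -106993347862/5 (u = -2 + ((20528 - 5675)*(3887 + (-75 - 384*(-137)²)))/5 = -2 + (14853*(3887 + (-75 - 384*18769)))/5 = -2 + (14853*(3887 + (-75 - 7207296)))/5 = -2 + (14853*(3887 - 7207371))/5 = -2 + (14853*(-7203484))/5 = -2 + (⅕)*(-106993347852) = -2 - 106993347852/5 = -106993347862/5 ≈ -2.1399e+10)
u - 13294 = -106993347862/5 - 13294 = -106993414332/5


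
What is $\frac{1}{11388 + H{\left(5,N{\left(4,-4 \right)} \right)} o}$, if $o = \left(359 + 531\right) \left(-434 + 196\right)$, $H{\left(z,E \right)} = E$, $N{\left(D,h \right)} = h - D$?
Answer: $\frac{1}{1705948} \approx 5.8618 \cdot 10^{-7}$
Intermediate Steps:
$o = -211820$ ($o = 890 \left(-238\right) = -211820$)
$\frac{1}{11388 + H{\left(5,N{\left(4,-4 \right)} \right)} o} = \frac{1}{11388 + \left(-4 - 4\right) \left(-211820\right)} = \frac{1}{11388 - -1694560} = \frac{1}{11388 + 1694560} = \frac{1}{1705948}$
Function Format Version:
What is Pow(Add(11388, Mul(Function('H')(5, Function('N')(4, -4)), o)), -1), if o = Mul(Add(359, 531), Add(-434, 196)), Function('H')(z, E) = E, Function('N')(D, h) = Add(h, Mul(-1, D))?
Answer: Rational(1, 1705948) ≈ 5.8618e-7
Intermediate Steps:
o = -211820 (o = Mul(890, -238) = -211820)
Pow(Add(11388, Mul(Function('H')(5, Function('N')(4, -4)), o)), -1) = Pow(Add(11388, Mul(Add(-4, Mul(-1, 4)), -211820)), -1) = Pow(Add(11388, Mul(Add(-4, -4), -211820)), -1) = Pow(Add(11388, Mul(-8, -211820)), -1) = Pow(Add(11388, 1694560), -1) = Pow(1705948, -1) = Rational(1, 1705948)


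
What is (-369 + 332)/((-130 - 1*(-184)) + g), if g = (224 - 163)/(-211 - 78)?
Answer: -10693/15545 ≈ -0.68787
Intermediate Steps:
g = -61/289 (g = 61/(-289) = 61*(-1/289) = -61/289 ≈ -0.21107)
(-369 + 332)/((-130 - 1*(-184)) + g) = (-369 + 332)/((-130 - 1*(-184)) - 61/289) = -37/((-130 + 184) - 61/289) = -37/(54 - 61/289) = -37/15545/289 = -37*289/15545 = -10693/15545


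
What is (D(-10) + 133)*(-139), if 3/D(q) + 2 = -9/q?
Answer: -199187/11 ≈ -18108.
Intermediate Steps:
D(q) = 3/(-2 - 9/q)
(D(-10) + 133)*(-139) = (-3*(-10)/(9 + 2*(-10)) + 133)*(-139) = (-3*(-10)/(9 - 20) + 133)*(-139) = (-3*(-10)/(-11) + 133)*(-139) = (-3*(-10)*(-1/11) + 133)*(-139) = (-30/11 + 133)*(-139) = (1433/11)*(-139) = -199187/11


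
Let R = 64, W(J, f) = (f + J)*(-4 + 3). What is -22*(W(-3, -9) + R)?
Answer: -1672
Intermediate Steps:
W(J, f) = -J - f (W(J, f) = (J + f)*(-1) = -J - f)
-22*(W(-3, -9) + R) = -22*((-1*(-3) - 1*(-9)) + 64) = -22*((3 + 9) + 64) = -22*(12 + 64) = -22*76 = -1672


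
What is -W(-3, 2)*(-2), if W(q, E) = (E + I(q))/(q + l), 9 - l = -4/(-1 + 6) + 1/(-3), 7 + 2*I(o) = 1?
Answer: -30/107 ≈ -0.28037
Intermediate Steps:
I(o) = -3 (I(o) = -7/2 + (½)*1 = -7/2 + ½ = -3)
l = 152/15 (l = 9 - (-4/(-1 + 6) + 1/(-3)) = 9 - (-4/5 + 1*(-⅓)) = 9 - (-4*⅕ - ⅓) = 9 - (-⅘ - ⅓) = 9 - 1*(-17/15) = 9 + 17/15 = 152/15 ≈ 10.133)
W(q, E) = (-3 + E)/(152/15 + q) (W(q, E) = (E - 3)/(q + 152/15) = (-3 + E)/(152/15 + q))
-W(-3, 2)*(-2) = -15*(-3 + 2)/(152 + 15*(-3))*(-2) = -15*(-1)/(152 - 45)*(-2) = -15*(-1)/107*(-2) = -1*(-15/107)*(-2) = (15/107)*(-2) = -30/107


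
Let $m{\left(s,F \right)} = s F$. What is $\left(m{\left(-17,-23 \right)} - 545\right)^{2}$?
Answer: $23716$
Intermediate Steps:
$m{\left(s,F \right)} = F s$
$\left(m{\left(-17,-23 \right)} - 545\right)^{2} = \left(\left(-23\right) \left(-17\right) - 545\right)^{2} = \left(391 - 545\right)^{2} = \left(-154\right)^{2} = 23716$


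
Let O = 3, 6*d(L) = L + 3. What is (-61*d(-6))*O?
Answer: 183/2 ≈ 91.500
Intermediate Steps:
d(L) = ½ + L/6 (d(L) = (L + 3)/6 = (3 + L)/6 = ½ + L/6)
(-61*d(-6))*O = -61*(½ + (⅙)*(-6))*3 = -61*(½ - 1)*3 = -61*(-½)*3 = (61/2)*3 = 183/2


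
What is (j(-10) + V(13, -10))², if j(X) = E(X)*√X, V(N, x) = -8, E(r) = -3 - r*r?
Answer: -106026 + 1648*I*√10 ≈ -1.0603e+5 + 5211.4*I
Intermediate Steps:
E(r) = -3 - r²
j(X) = √X*(-3 - X²) (j(X) = (-3 - X²)*√X = √X*(-3 - X²))
(j(-10) + V(13, -10))² = (√(-10)*(-3 - 1*(-10)²) - 8)² = ((I*√10)*(-3 - 1*100) - 8)² = ((I*√10)*(-3 - 100) - 8)² = ((I*√10)*(-103) - 8)² = (-103*I*√10 - 8)² = (-8 - 103*I*√10)²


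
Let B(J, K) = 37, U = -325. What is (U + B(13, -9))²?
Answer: 82944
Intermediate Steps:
(U + B(13, -9))² = (-325 + 37)² = (-288)² = 82944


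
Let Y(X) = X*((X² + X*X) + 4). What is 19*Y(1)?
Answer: 114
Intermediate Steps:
Y(X) = X*(4 + 2*X²) (Y(X) = X*((X² + X²) + 4) = X*(2*X² + 4) = X*(4 + 2*X²))
19*Y(1) = 19*(2*1*(2 + 1²)) = 19*(2*1*(2 + 1)) = 19*(2*1*3) = 19*6 = 114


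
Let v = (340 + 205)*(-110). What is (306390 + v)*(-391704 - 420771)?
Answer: -200226339000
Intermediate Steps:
v = -59950 (v = 545*(-110) = -59950)
(306390 + v)*(-391704 - 420771) = (306390 - 59950)*(-391704 - 420771) = 246440*(-812475) = -200226339000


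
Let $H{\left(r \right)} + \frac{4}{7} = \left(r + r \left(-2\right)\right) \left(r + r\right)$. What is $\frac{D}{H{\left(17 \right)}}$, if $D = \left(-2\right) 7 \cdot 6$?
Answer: $\frac{98}{675} \approx 0.14519$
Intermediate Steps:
$H{\left(r \right)} = - \frac{4}{7} - 2 r^{2}$ ($H{\left(r \right)} = - \frac{4}{7} + \left(r + r \left(-2\right)\right) \left(r + r\right) = - \frac{4}{7} + \left(r - 2 r\right) 2 r = - \frac{4}{7} + - r 2 r = - \frac{4}{7} - 2 r^{2}$)
$D = -84$ ($D = \left(-14\right) 6 = -84$)
$\frac{D}{H{\left(17 \right)}} = - \frac{84}{- \frac{4}{7} - 2 \cdot 17^{2}} = - \frac{84}{- \frac{4}{7} - 578} = - \frac{84}{- \frac{4050}{7}} = \left(-84\right) \left(- \frac{7}{4050}\right) = \frac{98}{675}$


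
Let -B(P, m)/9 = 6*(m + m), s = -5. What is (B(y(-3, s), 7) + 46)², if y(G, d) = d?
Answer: 504100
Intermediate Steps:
B(P, m) = -108*m (B(P, m) = -54*(m + m) = -54*2*m = -108*m)
(B(y(-3, s), 7) + 46)² = (-108*7 + 46)² = (-756 + 46)² = (-710)² = 504100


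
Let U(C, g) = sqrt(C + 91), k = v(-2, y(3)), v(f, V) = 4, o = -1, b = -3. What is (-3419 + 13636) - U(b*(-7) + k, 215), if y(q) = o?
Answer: 10217 - 2*sqrt(29) ≈ 10206.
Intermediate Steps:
y(q) = -1
k = 4
U(C, g) = sqrt(91 + C)
(-3419 + 13636) - U(b*(-7) + k, 215) = (-3419 + 13636) - sqrt(91 + (-3*(-7) + 4)) = 10217 - sqrt(91 + (21 + 4)) = 10217 - sqrt(91 + 25) = 10217 - sqrt(116) = 10217 - 2*sqrt(29)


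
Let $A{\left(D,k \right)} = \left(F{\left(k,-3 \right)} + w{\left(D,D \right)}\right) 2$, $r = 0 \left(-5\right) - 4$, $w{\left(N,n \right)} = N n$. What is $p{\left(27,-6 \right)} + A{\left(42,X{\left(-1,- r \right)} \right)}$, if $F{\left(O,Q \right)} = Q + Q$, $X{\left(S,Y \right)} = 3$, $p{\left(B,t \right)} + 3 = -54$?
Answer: $3459$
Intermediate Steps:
$p{\left(B,t \right)} = -57$ ($p{\left(B,t \right)} = -3 - 54 = -57$)
$r = -4$ ($r = 0 - 4 = -4$)
$F{\left(O,Q \right)} = 2 Q$
$A{\left(D,k \right)} = -12 + 2 D^{2}$ ($A{\left(D,k \right)} = \left(2 \left(-3\right) + D D\right) 2 = \left(-6 + D^{2}\right) 2 = -12 + 2 D^{2}$)
$p{\left(27,-6 \right)} + A{\left(42,X{\left(-1,- r \right)} \right)} = -57 - \left(12 - 2 \cdot 42^{2}\right) = -57 + \left(-12 + 2 \cdot 1764\right) = -57 + \left(-12 + 3528\right) = -57 + 3516 = 3459$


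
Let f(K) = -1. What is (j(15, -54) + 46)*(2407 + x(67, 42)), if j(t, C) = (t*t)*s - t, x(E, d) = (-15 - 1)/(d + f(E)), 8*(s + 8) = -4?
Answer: -371298973/82 ≈ -4.5280e+6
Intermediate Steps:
s = -17/2 (s = -8 + (1/8)*(-4) = -8 - 1/2 = -17/2 ≈ -8.5000)
x(E, d) = -16/(-1 + d) (x(E, d) = (-15 - 1)/(d - 1) = -16/(-1 + d))
j(t, C) = -t - 17*t**2/2 (j(t, C) = (t*t)*(-17/2) - t = t**2*(-17/2) - t = -17*t**2/2 - t = -t - 17*t**2/2)
(j(15, -54) + 46)*(2407 + x(67, 42)) = (-1/2*15*(2 + 17*15) + 46)*(2407 - 16/(-1 + 42)) = (-1/2*15*(2 + 255) + 46)*(2407 - 16/41) = (-1/2*15*257 + 46)*(2407 - 16*1/41) = (-3855/2 + 46)*(2407 - 16/41) = -3763/2*98671/41 = -371298973/82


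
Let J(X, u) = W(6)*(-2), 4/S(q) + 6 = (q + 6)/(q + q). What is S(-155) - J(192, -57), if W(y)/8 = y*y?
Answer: 984296/1711 ≈ 575.28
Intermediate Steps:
W(y) = 8*y**2 (W(y) = 8*(y*y) = 8*y**2)
S(q) = 4/(-6 + (6 + q)/(2*q)) (S(q) = 4/(-6 + (q + 6)/(q + q)) = 4/(-6 + (6 + q)/((2*q))) = 4/(-6 + (6 + q)*(1/(2*q))) = 4/(-6 + (6 + q)/(2*q)))
J(X, u) = -576 (J(X, u) = (8*6**2)*(-2) = (8*36)*(-2) = 288*(-2) = -576)
S(-155) - J(192, -57) = -8*(-155)/(-6 + 11*(-155)) - 1*(-576) = -8*(-155)/(-6 - 1705) + 576 = -8*(-155)/(-1711) + 576 = -8*(-155)*(-1/1711) + 576 = -1240/1711 + 576 = 984296/1711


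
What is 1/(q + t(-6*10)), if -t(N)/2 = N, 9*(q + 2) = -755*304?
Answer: -9/228458 ≈ -3.9395e-5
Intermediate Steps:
q = -229538/9 (q = -2 + (-755*304)/9 = -2 + (⅑)*(-229520) = -2 - 229520/9 = -229538/9 ≈ -25504.)
t(N) = -2*N
1/(q + t(-6*10)) = 1/(-229538/9 - (-12)*10) = 1/(-229538/9 - 2*(-60)) = 1/(-229538/9 + 120) = 1/(-228458/9) = -9/228458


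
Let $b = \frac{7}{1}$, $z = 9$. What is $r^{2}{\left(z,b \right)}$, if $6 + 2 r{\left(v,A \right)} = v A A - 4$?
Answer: $\frac{185761}{4} \approx 46440.0$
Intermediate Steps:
$b = 7$ ($b = 7 \cdot 1 = 7$)
$r{\left(v,A \right)} = -5 + \frac{v A^{2}}{2}$ ($r{\left(v,A \right)} = -3 + \frac{v A A - 4}{2} = -3 + \frac{A v A - 4}{2} = -3 + \frac{v A^{2} - 4}{2} = -3 + \frac{-4 + v A^{2}}{2} = -3 + \left(-2 + \frac{v A^{2}}{2}\right) = -5 + \frac{v A^{2}}{2}$)
$r^{2}{\left(z,b \right)} = \left(-5 + \frac{1}{2} \cdot 9 \cdot 7^{2}\right)^{2} = \left(-5 + \frac{1}{2} \cdot 9 \cdot 49\right)^{2} = \left(-5 + \frac{441}{2}\right)^{2} = \left(\frac{431}{2}\right)^{2} = \frac{185761}{4}$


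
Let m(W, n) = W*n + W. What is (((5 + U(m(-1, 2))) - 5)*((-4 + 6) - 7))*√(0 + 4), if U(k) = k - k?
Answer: 0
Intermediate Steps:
m(W, n) = W + W*n
U(k) = 0
(((5 + U(m(-1, 2))) - 5)*((-4 + 6) - 7))*√(0 + 4) = (((5 + 0) - 5)*((-4 + 6) - 7))*√(0 + 4) = ((5 - 5)*(2 - 7))*√4 = (0*(-5))*2 = 0*2 = 0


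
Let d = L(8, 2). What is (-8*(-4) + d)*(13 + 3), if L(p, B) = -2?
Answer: 480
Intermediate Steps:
d = -2
(-8*(-4) + d)*(13 + 3) = (-8*(-4) - 2)*(13 + 3) = (32 - 2)*16 = 30*16 = 480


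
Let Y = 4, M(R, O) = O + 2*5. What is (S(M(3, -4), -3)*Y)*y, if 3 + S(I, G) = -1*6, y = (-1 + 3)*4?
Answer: -288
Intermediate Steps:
M(R, O) = 10 + O (M(R, O) = O + 10 = 10 + O)
y = 8 (y = 2*4 = 8)
S(I, G) = -9 (S(I, G) = -3 - 1*6 = -3 - 6 = -9)
(S(M(3, -4), -3)*Y)*y = -9*4*8 = -36*8 = -288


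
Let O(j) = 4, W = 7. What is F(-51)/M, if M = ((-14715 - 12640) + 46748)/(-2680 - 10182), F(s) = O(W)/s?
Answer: 51448/989043 ≈ 0.052018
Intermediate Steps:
F(s) = 4/s
M = -19393/12862 (M = (-27355 + 46748)/(-12862) = 19393*(-1/12862) = -19393/12862 ≈ -1.5078)
F(-51)/M = (4/(-51))/(-19393/12862) = (4*(-1/51))*(-12862/19393) = -4/51*(-12862/19393) = 51448/989043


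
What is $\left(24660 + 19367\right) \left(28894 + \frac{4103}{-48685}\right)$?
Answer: $\frac{61932793535749}{48685} \approx 1.2721 \cdot 10^{9}$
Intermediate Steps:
$\left(24660 + 19367\right) \left(28894 + \frac{4103}{-48685}\right) = 44027 \left(28894 + 4103 \left(- \frac{1}{48685}\right)\right) = 44027 \left(28894 - \frac{4103}{48685}\right) = 44027 \cdot \frac{1406700287}{48685} = \frac{61932793535749}{48685}$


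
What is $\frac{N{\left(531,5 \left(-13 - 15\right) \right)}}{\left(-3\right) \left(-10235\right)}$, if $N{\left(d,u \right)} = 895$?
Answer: $\frac{179}{6141} \approx 0.029148$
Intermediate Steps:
$\frac{N{\left(531,5 \left(-13 - 15\right) \right)}}{\left(-3\right) \left(-10235\right)} = \frac{895}{\left(-3\right) \left(-10235\right)} = \frac{895}{30705} = 895 \cdot \frac{1}{30705} = \frac{179}{6141}$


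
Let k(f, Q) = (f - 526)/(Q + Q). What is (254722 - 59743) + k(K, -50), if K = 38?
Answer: 4874597/25 ≈ 1.9498e+5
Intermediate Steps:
k(f, Q) = (-526 + f)/(2*Q) (k(f, Q) = (-526 + f)/((2*Q)) = (-526 + f)*(1/(2*Q)) = (-526 + f)/(2*Q))
(254722 - 59743) + k(K, -50) = (254722 - 59743) + (1/2)*(-526 + 38)/(-50) = 194979 + (1/2)*(-1/50)*(-488) = 194979 + 122/25 = 4874597/25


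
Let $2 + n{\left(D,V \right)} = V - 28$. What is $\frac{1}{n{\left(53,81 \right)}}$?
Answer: $\frac{1}{51} \approx 0.019608$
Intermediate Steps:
$n{\left(D,V \right)} = -30 + V$ ($n{\left(D,V \right)} = -2 + \left(V - 28\right) = -2 + \left(-28 + V\right) = -30 + V$)
$\frac{1}{n{\left(53,81 \right)}} = \frac{1}{-30 + 81} = \frac{1}{51}$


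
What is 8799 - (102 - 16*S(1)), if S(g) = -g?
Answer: 8681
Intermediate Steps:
8799 - (102 - 16*S(1)) = 8799 - (102 - (-16)) = 8799 - (102 - 16*(-1)) = 8799 - (102 + 16) = 8799 - 1*118 = 8799 - 118 = 8681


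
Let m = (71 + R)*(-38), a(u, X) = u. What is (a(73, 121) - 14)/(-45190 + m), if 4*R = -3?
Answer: -118/95719 ≈ -0.0012328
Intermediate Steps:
R = -¾ (R = (¼)*(-3) = -¾ ≈ -0.75000)
m = -5339/2 (m = (71 - ¾)*(-38) = (281/4)*(-38) = -5339/2 ≈ -2669.5)
(a(73, 121) - 14)/(-45190 + m) = (73 - 14)/(-45190 - 5339/2) = 59/(-95719/2) = 59*(-2/95719) = -118/95719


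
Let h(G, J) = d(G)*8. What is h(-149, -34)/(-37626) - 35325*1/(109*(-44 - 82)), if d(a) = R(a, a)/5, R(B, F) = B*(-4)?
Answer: 365567141/143543190 ≈ 2.5467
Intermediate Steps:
R(B, F) = -4*B
d(a) = -4*a/5
h(G, J) = -32*G/5 (h(G, J) = -4*G/5*8 = -32*G/5)
h(-149, -34)/(-37626) - 35325*1/(109*(-44 - 82)) = -32/5*(-149)/(-37626) - 35325*1/(109*(-44 - 82)) = (4768/5)*(-1/37626) - 35325/((-126*109)) = -2384/94065 - 35325/(-13734) = -2384/94065 - 35325*(-1/13734) = -2384/94065 + 3925/1526 = 365567141/143543190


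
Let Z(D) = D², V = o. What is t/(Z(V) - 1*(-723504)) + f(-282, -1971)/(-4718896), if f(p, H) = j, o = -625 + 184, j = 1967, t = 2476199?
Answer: 1669017125687/618839392080 ≈ 2.6970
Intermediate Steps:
o = -441
f(p, H) = 1967
V = -441
t/(Z(V) - 1*(-723504)) + f(-282, -1971)/(-4718896) = 2476199/((-441)² - 1*(-723504)) + 1967/(-4718896) = 2476199/(194481 + 723504) + 1967*(-1/4718896) = 2476199/917985 - 281/674128 = 1669017125687/618839392080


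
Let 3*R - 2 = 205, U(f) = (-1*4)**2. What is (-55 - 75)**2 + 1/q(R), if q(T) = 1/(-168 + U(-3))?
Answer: 16748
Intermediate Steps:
U(f) = 16 (U(f) = (-4)**2 = 16)
R = 69 (R = 2/3 + (1/3)*205 = 2/3 + 205/3 = 69)
q(T) = -1/152 (q(T) = 1/(-168 + 16) = 1/(-152) = -1/152)
(-55 - 75)**2 + 1/q(R) = (-55 - 75)**2 + 1/(-1/152) = (-130)**2 - 152 = 16900 - 152 = 16748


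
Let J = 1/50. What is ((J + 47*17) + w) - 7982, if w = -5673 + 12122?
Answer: -36699/50 ≈ -733.98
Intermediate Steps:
J = 1/50 ≈ 0.020000
w = 6449
((J + 47*17) + w) - 7982 = ((1/50 + 47*17) + 6449) - 7982 = ((1/50 + 799) + 6449) - 7982 = (39951/50 + 6449) - 7982 = 362401/50 - 7982 = -36699/50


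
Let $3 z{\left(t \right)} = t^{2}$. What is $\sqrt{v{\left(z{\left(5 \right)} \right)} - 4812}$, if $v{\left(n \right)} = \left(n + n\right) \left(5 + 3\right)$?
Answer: $\frac{22 i \sqrt{87}}{3} \approx 68.401 i$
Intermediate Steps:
$z{\left(t \right)} = \frac{t^{2}}{3}$
$v{\left(n \right)} = 16 n$ ($v{\left(n \right)} = 2 n 8 = 16 n$)
$\sqrt{v{\left(z{\left(5 \right)} \right)} - 4812} = \sqrt{16 \frac{5^{2}}{3} - 4812} = \sqrt{16 \cdot \frac{1}{3} \cdot 25 - 4812} = \sqrt{16 \cdot \frac{25}{3} - 4812} = \sqrt{\frac{400}{3} - 4812} = \sqrt{- \frac{14036}{3}} = \frac{22 i \sqrt{87}}{3}$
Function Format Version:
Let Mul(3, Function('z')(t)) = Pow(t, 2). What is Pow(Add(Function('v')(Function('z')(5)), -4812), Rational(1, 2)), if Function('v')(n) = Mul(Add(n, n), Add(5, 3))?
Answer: Mul(Rational(22, 3), I, Pow(87, Rational(1, 2))) ≈ Mul(68.401, I)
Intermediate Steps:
Function('z')(t) = Mul(Rational(1, 3), Pow(t, 2))
Function('v')(n) = Mul(16, n) (Function('v')(n) = Mul(Mul(2, n), 8) = Mul(16, n))
Pow(Add(Function('v')(Function('z')(5)), -4812), Rational(1, 2)) = Pow(Add(Mul(16, Mul(Rational(1, 3), Pow(5, 2))), -4812), Rational(1, 2)) = Pow(Add(Mul(16, Mul(Rational(1, 3), 25)), -4812), Rational(1, 2)) = Pow(Add(Mul(16, Rational(25, 3)), -4812), Rational(1, 2)) = Pow(Add(Rational(400, 3), -4812), Rational(1, 2)) = Pow(Rational(-14036, 3), Rational(1, 2)) = Mul(Rational(22, 3), I, Pow(87, Rational(1, 2)))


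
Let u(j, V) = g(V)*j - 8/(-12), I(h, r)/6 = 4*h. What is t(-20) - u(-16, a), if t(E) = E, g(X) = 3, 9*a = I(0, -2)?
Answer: 82/3 ≈ 27.333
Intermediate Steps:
I(h, r) = 24*h (I(h, r) = 6*(4*h) = 24*h)
a = 0 (a = (24*0)/9 = (⅑)*0 = 0)
u(j, V) = ⅔ + 3*j (u(j, V) = 3*j - 8/(-12) = 3*j - 8*(-1/12) = 3*j + ⅔ = ⅔ + 3*j)
t(-20) - u(-16, a) = -20 - (⅔ + 3*(-16)) = -20 - (⅔ - 48) = -20 - 1*(-142/3) = -20 + 142/3 = 82/3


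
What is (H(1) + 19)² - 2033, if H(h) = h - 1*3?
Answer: -1744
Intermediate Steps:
H(h) = -3 + h (H(h) = h - 3 = -3 + h)
(H(1) + 19)² - 2033 = ((-3 + 1) + 19)² - 2033 = (-2 + 19)² - 2033 = 17² - 2033 = 289 - 2033 = -1744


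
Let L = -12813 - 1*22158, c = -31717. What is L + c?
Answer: -66688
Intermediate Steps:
L = -34971 (L = -12813 - 22158 = -34971)
L + c = -34971 - 31717 = -66688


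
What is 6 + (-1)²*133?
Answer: 139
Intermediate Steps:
6 + (-1)²*133 = 6 + 1*133 = 6 + 133 = 139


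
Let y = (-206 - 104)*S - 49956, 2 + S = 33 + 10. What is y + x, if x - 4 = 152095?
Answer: 89433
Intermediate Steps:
x = 152099 (x = 4 + 152095 = 152099)
S = 41 (S = -2 + (33 + 10) = -2 + 43 = 41)
y = -62666 (y = (-206 - 104)*41 - 49956 = -310*41 - 49956 = -12710 - 49956 = -62666)
y + x = -62666 + 152099 = 89433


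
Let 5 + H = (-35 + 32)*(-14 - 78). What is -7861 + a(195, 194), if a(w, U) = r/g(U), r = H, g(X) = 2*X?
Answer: -3049797/388 ≈ -7860.3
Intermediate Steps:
H = 271 (H = -5 + (-35 + 32)*(-14 - 78) = -5 - 3*(-92) = -5 + 276 = 271)
r = 271
a(w, U) = 271/(2*U) (a(w, U) = 271/((2*U)) = 271*(1/(2*U)) = 271/(2*U))
-7861 + a(195, 194) = -7861 + (271/2)/194 = -7861 + (271/2)*(1/194) = -7861 + 271/388 = -3049797/388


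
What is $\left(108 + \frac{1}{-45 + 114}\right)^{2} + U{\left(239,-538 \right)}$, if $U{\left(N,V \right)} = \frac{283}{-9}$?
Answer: $\frac{6155278}{529} \approx 11636.0$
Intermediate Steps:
$U{\left(N,V \right)} = - \frac{283}{9}$ ($U{\left(N,V \right)} = 283 \left(- \frac{1}{9}\right) = - \frac{283}{9}$)
$\left(108 + \frac{1}{-45 + 114}\right)^{2} + U{\left(239,-538 \right)} = \left(108 + \frac{1}{-45 + 114}\right)^{2} - \frac{283}{9} = \left(108 + \frac{1}{69}\right)^{2} - \frac{283}{9} = \left(\frac{7453}{69}\right)^{2} - \frac{283}{9} = \frac{55547209}{4761} - \frac{283}{9} = \frac{6155278}{529}$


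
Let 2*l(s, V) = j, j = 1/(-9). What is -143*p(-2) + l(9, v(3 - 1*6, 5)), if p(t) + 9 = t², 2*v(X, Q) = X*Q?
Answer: 12869/18 ≈ 714.94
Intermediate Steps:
v(X, Q) = Q*X/2 (v(X, Q) = (X*Q)/2 = (Q*X)/2 = Q*X/2)
j = -⅑ ≈ -0.11111
l(s, V) = -1/18 (l(s, V) = (½)*(-⅑) = -1/18)
p(t) = -9 + t²
-143*p(-2) + l(9, v(3 - 1*6, 5)) = -143*(-9 + (-2)²) - 1/18 = -143*(-9 + 4) - 1/18 = -143*(-5) - 1/18 = 715 - 1/18 = 12869/18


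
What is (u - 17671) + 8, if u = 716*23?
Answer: -1195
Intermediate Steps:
u = 16468
(u - 17671) + 8 = (16468 - 17671) + 8 = -1203 + 8 = -1195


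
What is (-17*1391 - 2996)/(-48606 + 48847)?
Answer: -26643/241 ≈ -110.55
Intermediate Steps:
(-17*1391 - 2996)/(-48606 + 48847) = (-23647 - 2996)/241 = -26643*1/241 = -26643/241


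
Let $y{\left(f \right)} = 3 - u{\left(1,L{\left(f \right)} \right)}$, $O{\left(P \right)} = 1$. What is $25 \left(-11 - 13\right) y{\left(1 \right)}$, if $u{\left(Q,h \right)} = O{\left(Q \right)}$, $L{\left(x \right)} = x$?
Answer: $-1200$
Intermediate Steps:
$u{\left(Q,h \right)} = 1$
$y{\left(f \right)} = 2$ ($y{\left(f \right)} = 3 - 1 = 2$)
$25 \left(-11 - 13\right) y{\left(1 \right)} = 25 \left(-11 - 13\right) 2 = 25 \left(-24\right) 2 = \left(-600\right) 2 = -1200$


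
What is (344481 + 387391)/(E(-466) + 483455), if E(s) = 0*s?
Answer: 731872/483455 ≈ 1.5138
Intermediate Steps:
E(s) = 0
(344481 + 387391)/(E(-466) + 483455) = (344481 + 387391)/(0 + 483455) = 731872/483455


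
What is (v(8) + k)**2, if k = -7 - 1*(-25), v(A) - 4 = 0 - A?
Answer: 196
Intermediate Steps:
v(A) = 4 - A (v(A) = 4 + (0 - A) = 4 - A)
k = 18 (k = -7 + 25 = 18)
(v(8) + k)**2 = ((4 - 1*8) + 18)**2 = ((4 - 8) + 18)**2 = (-4 + 18)**2 = 14**2 = 196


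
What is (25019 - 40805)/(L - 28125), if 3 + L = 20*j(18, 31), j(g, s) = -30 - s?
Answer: 7893/14674 ≈ 0.53789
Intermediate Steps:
L = -1223 (L = -3 + 20*(-30 - 1*31) = -3 + 20*(-30 - 31) = -3 + 20*(-61) = -3 - 1220 = -1223)
(25019 - 40805)/(L - 28125) = (25019 - 40805)/(-1223 - 28125) = -15786/(-29348) = -15786*(-1/29348) = 7893/14674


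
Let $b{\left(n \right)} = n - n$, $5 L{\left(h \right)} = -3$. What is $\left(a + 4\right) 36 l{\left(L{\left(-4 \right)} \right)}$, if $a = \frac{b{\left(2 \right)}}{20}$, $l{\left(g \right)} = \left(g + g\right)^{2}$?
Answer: $\frac{5184}{25} \approx 207.36$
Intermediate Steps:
$L{\left(h \right)} = - \frac{3}{5}$ ($L{\left(h \right)} = \frac{1}{5} \left(-3\right) = - \frac{3}{5}$)
$l{\left(g \right)} = 4 g^{2}$ ($l{\left(g \right)} = \left(2 g\right)^{2} = 4 g^{2}$)
$b{\left(n \right)} = 0$
$a = 0$ ($a = \frac{0}{20} = 0 \cdot \frac{1}{20} = 0$)
$\left(a + 4\right) 36 l{\left(L{\left(-4 \right)} \right)} = \left(0 + 4\right) 36 \cdot 4 \left(- \frac{3}{5}\right)^{2} = 4 \cdot 36 \cdot 4 \cdot \frac{9}{25} = 144 \cdot \frac{36}{25} = \frac{5184}{25}$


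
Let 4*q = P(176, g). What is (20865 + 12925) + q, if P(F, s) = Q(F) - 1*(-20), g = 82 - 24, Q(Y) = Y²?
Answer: 41539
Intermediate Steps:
g = 58
P(F, s) = 20 + F² (P(F, s) = F² - 1*(-20) = F² + 20 = 20 + F²)
q = 7749 (q = (20 + 176²)/4 = (20 + 30976)/4 = (¼)*30996 = 7749)
(20865 + 12925) + q = (20865 + 12925) + 7749 = 33790 + 7749 = 41539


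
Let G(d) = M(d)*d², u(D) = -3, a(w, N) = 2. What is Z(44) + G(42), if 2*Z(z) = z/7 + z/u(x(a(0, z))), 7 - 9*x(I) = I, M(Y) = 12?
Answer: 444440/21 ≈ 21164.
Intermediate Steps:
x(I) = 7/9 - I/9
G(d) = 12*d²
Z(z) = -2*z/21 (Z(z) = (z/7 + z/(-3))/2 = (z*(⅐) + z*(-⅓))/2 = (z/7 - z/3)/2 = (-4*z/21)/2 = -2*z/21)
Z(44) + G(42) = -2/21*44 + 12*42² = -88/21 + 12*1764 = -88/21 + 21168 = 444440/21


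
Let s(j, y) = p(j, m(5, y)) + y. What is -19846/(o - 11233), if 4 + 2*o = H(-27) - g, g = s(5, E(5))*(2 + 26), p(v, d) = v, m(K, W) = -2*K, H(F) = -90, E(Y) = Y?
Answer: 9923/5710 ≈ 1.7378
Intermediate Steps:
s(j, y) = j + y
g = 280 (g = (5 + 5)*(2 + 26) = 10*28 = 280)
o = -187 (o = -2 + (-90 - 1*280)/2 = -2 + (-90 - 280)/2 = -2 + (1/2)*(-370) = -2 - 185 = -187)
-19846/(o - 11233) = -19846/(-187 - 11233) = -19846/(-11420) = -19846*(-1/11420) = 9923/5710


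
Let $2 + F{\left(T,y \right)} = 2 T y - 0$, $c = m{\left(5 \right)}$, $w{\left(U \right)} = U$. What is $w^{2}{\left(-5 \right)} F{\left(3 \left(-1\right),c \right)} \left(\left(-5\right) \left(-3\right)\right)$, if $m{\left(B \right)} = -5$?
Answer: $10500$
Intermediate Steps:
$c = -5$
$F{\left(T,y \right)} = -2 + 2 T y$ ($F{\left(T,y \right)} = -2 + \left(2 T y - 0\right) = -2 + \left(2 T y + 0\right) = -2 + 2 T y$)
$w^{2}{\left(-5 \right)} F{\left(3 \left(-1\right),c \right)} \left(\left(-5\right) \left(-3\right)\right) = \left(-5\right)^{2} \left(-2 + 2 \cdot 3 \left(-1\right) \left(-5\right)\right) \left(\left(-5\right) \left(-3\right)\right) = 25 \left(-2 + 2 \left(-3\right) \left(-5\right)\right) 15 = 25 \left(-2 + 30\right) 15 = 25 \cdot 28 \cdot 15 = 700 \cdot 15 = 10500$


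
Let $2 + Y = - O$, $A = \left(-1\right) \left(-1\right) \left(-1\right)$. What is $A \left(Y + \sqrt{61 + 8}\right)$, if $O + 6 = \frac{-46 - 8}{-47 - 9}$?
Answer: $- \frac{85}{28} - \sqrt{69} \approx -11.342$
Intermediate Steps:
$A = -1$ ($A = 1 \left(-1\right) = -1$)
$O = - \frac{141}{28}$ ($O = -6 + \frac{-46 - 8}{-47 - 9} = -6 - \frac{54}{-56} = -6 - - \frac{27}{28} = -6 + \frac{27}{28} = - \frac{141}{28} \approx -5.0357$)
$Y = \frac{85}{28}$ ($Y = -2 - - \frac{141}{28} = -2 + \frac{141}{28} = \frac{85}{28} \approx 3.0357$)
$A \left(Y + \sqrt{61 + 8}\right) = - (\frac{85}{28} + \sqrt{61 + 8}) = - (\frac{85}{28} + \sqrt{69}) = - \frac{85}{28} - \sqrt{69}$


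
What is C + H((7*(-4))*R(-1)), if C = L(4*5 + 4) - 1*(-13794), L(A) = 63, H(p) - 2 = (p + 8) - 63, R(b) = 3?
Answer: 13720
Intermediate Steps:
H(p) = -53 + p (H(p) = 2 + ((p + 8) - 63) = 2 + ((8 + p) - 63) = 2 + (-55 + p) = -53 + p)
C = 13857 (C = 63 - 1*(-13794) = 63 + 13794 = 13857)
C + H((7*(-4))*R(-1)) = 13857 + (-53 + (7*(-4))*3) = 13857 + (-53 - 28*3) = 13857 + (-53 - 84) = 13857 - 137 = 13720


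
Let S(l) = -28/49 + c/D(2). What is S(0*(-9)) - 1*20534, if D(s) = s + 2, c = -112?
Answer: -143938/7 ≈ -20563.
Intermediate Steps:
D(s) = 2 + s
S(l) = -200/7 (S(l) = -28/49 - 112/(2 + 2) = -28*1/49 - 112/4 = -4/7 - 112*¼ = -4/7 - 28 = -200/7)
S(0*(-9)) - 1*20534 = -200/7 - 1*20534 = -200/7 - 20534 = -143938/7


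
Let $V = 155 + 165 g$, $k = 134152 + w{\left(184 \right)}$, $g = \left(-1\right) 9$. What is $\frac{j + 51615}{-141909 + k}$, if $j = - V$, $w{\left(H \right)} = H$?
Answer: $- \frac{52945}{7573} \approx -6.9913$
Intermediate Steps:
$g = -9$
$k = 134336$ ($k = 134152 + 184 = 134336$)
$V = -1330$ ($V = 155 + 165 \left(-9\right) = 155 - 1485 = -1330$)
$j = 1330$ ($j = \left(-1\right) \left(-1330\right) = 1330$)
$\frac{j + 51615}{-141909 + k} = \frac{1330 + 51615}{-141909 + 134336} = \frac{52945}{-7573} = 52945 \left(- \frac{1}{7573}\right) = - \frac{52945}{7573}$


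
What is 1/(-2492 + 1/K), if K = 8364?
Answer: -8364/20843087 ≈ -0.00040128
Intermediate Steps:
1/(-2492 + 1/K) = 1/(-2492 + 1/8364) = 1/(-20843087/8364) = -8364/20843087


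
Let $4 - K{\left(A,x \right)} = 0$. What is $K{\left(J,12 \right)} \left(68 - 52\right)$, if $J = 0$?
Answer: $64$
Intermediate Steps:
$K{\left(A,x \right)} = 4$ ($K{\left(A,x \right)} = 4 - 0 = 4 + 0 = 4$)
$K{\left(J,12 \right)} \left(68 - 52\right) = 4 \left(68 - 52\right) = 4 \cdot 16 = 64$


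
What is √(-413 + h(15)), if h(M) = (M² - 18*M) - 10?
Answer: 6*I*√13 ≈ 21.633*I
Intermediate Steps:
h(M) = -10 + M² - 18*M
√(-413 + h(15)) = √(-413 + (-10 + 15² - 18*15)) = √(-413 + (-10 + 225 - 270)) = √(-413 - 55) = √(-468) = 6*I*√13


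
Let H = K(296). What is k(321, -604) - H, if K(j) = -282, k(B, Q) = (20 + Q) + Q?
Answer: -906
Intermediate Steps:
k(B, Q) = 20 + 2*Q
H = -282
k(321, -604) - H = (20 + 2*(-604)) - 1*(-282) = (20 - 1208) + 282 = -1188 + 282 = -906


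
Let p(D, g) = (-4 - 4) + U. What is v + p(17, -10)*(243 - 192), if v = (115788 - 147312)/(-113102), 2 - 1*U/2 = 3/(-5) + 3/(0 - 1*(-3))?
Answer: -69139614/282755 ≈ -244.52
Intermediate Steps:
U = 16/5 (U = 4 - 2*(3/(-5) + 3/(0 - 1*(-3))) = 4 - 2*(3*(-⅕) + 3/(0 + 3)) = 4 - 2*(-⅗ + 3/3) = 4 - 2*(-⅗ + 3*(⅓)) = 4 - 2*(-⅗ + 1) = 4 - 2*⅖ = 4 - ⅘ = 16/5 ≈ 3.2000)
p(D, g) = -24/5 (p(D, g) = (-4 - 4) + 16/5 = -8 + 16/5 = -24/5)
v = 15762/56551 (v = -31524*(-1/113102) = 15762/56551 ≈ 0.27872)
v + p(17, -10)*(243 - 192) = 15762/56551 - 24*(243 - 192)/5 = 15762/56551 - 24/5*51 = 15762/56551 - 1224/5 = -69139614/282755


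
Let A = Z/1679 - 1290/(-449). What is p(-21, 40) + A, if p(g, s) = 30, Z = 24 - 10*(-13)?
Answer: 24851186/753871 ≈ 32.965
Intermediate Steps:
Z = 154 (Z = 24 + 130 = 154)
A = 2235056/753871 (A = 154/1679 - 1290/(-449) = 154*(1/1679) - 1290*(-1/449) = 154/1679 + 1290/449 = 2235056/753871 ≈ 2.9648)
p(-21, 40) + A = 30 + 2235056/753871 = 24851186/753871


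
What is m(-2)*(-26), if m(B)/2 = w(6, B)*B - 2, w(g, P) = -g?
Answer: -520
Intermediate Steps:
m(B) = -4 - 12*B (m(B) = 2*((-1*6)*B - 2) = 2*(-6*B - 2) = 2*(-2 - 6*B) = -4 - 12*B)
m(-2)*(-26) = (-4 - 12*(-2))*(-26) = (-4 + 24)*(-26) = 20*(-26) = -520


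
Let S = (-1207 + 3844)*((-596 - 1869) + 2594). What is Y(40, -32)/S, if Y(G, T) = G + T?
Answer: 8/340173 ≈ 2.3517e-5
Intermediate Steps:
S = 340173 (S = 2637*(-2465 + 2594) = 2637*129 = 340173)
Y(40, -32)/S = (40 - 32)/340173 = 8*(1/340173) = 8/340173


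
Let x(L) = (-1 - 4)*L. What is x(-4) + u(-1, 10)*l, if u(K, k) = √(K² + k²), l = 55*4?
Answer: 20 + 220*√101 ≈ 2231.0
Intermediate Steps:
x(L) = -5*L
l = 220
x(-4) + u(-1, 10)*l = -5*(-4) + √((-1)² + 10²)*220 = 20 + √(1 + 100)*220 = 20 + √101*220 = 20 + 220*√101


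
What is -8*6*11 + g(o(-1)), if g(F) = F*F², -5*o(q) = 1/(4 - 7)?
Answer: -1781999/3375 ≈ -528.00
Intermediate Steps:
o(q) = 1/15 (o(q) = -1/(5*(4 - 7)) = -⅕/(-3) = -⅕*(-⅓) = 1/15)
g(F) = F³
-8*6*11 + g(o(-1)) = -8*6*11 + (1/15)³ = -48*11 + 1/3375 = -528 + 1/3375 = -1781999/3375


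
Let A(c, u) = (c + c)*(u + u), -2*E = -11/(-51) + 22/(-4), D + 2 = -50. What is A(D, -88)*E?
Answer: 2466464/51 ≈ 48362.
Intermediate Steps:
D = -52 (D = -2 - 50 = -52)
E = 539/204 (E = -(-11/(-51) + 22/(-4))/2 = -(-11*(-1/51) + 22*(-1/4))/2 = -(11/51 - 11/2)/2 = -1/2*(-539/102) = 539/204 ≈ 2.6422)
A(c, u) = 4*c*u (A(c, u) = (2*c)*(2*u) = 4*c*u)
A(D, -88)*E = (4*(-52)*(-88))*(539/204) = 18304*(539/204) = 2466464/51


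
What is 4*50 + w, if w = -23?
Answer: 177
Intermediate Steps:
4*50 + w = 4*50 - 23 = 200 - 23 = 177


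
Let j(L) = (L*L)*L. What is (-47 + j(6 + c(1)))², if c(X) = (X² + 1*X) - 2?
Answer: 28561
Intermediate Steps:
c(X) = -2 + X + X² (c(X) = (X² + X) - 2 = (X + X²) - 2 = -2 + X + X²)
j(L) = L³ (j(L) = L²*L = L³)
(-47 + j(6 + c(1)))² = (-47 + (6 + (-2 + 1 + 1²))³)² = (-47 + (6 + (-2 + 1 + 1))³)² = (-47 + (6 + 0)³)² = (-47 + 6³)² = (-47 + 216)² = 169² = 28561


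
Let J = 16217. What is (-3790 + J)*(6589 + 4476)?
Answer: 137504755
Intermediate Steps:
(-3790 + J)*(6589 + 4476) = (-3790 + 16217)*(6589 + 4476) = 12427*11065 = 137504755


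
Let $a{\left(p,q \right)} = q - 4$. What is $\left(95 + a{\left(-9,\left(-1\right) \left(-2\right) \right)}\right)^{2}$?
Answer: $8649$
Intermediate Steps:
$a{\left(p,q \right)} = -4 + q$ ($a{\left(p,q \right)} = q - 4 = -4 + q$)
$\left(95 + a{\left(-9,\left(-1\right) \left(-2\right) \right)}\right)^{2} = \left(95 - 2\right)^{2} = 93^{2} = 8649$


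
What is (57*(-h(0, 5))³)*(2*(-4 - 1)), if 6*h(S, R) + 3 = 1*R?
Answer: 190/9 ≈ 21.111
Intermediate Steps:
h(S, R) = -½ + R/6 (h(S, R) = -½ + (1*R)/6 = -½ + R/6)
(57*(-h(0, 5))³)*(2*(-4 - 1)) = (57*(-(-½ + (⅙)*5))³)*(2*(-4 - 1)) = (57*(-(-½ + ⅚))³)*(2*(-5)) = (57*(-1*⅓)³)*(-10) = (57*(-⅓)³)*(-10) = (57*(-1/27))*(-10) = -19/9*(-10) = 190/9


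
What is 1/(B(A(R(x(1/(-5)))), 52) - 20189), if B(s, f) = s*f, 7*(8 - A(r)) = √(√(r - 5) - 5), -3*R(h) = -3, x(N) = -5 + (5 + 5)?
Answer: -1/(19773 + 52*√(-5 + 2*I)/7) ≈ -5.0566e-5 + 4.3282e-8*I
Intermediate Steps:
x(N) = 5 (x(N) = -5 + 10 = 5)
R(h) = 1 (R(h) = -⅓*(-3) = 1)
A(r) = 8 - √(-5 + √(-5 + r))/7 (A(r) = 8 - √(√(r - 5) - 5)/7 = 8 - √(√(-5 + r) - 5)/7 = 8 - √(-5 + √(-5 + r))/7)
B(s, f) = f*s
1/(B(A(R(x(1/(-5)))), 52) - 20189) = 1/(52*(8 - √(-5 + √(-5 + 1))/7) - 20189) = 1/(52*(8 - √(-5 + √(-4))/7) - 20189) = 1/(52*(8 - √(-5 + 2*I)/7) - 20189) = 1/((416 - 52*√(-5 + 2*I)/7) - 20189) = 1/(-19773 - 52*√(-5 + 2*I)/7)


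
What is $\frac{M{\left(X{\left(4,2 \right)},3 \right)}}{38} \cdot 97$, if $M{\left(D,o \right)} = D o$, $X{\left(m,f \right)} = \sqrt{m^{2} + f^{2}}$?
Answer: $\frac{291 \sqrt{5}}{19} \approx 34.247$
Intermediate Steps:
$X{\left(m,f \right)} = \sqrt{f^{2} + m^{2}}$
$\frac{M{\left(X{\left(4,2 \right)},3 \right)}}{38} \cdot 97 = \frac{\sqrt{2^{2} + 4^{2}} \cdot 3}{38} \cdot 97 = \sqrt{4 + 16} \cdot 3 \cdot \frac{1}{38} \cdot 97 = \sqrt{20} \cdot 3 \cdot \frac{1}{38} \cdot 97 = 2 \sqrt{5} \cdot 3 \cdot \frac{1}{38} \cdot 97 = 6 \sqrt{5} \cdot \frac{1}{38} \cdot 97 = \frac{3 \sqrt{5}}{19} \cdot 97 = \frac{291 \sqrt{5}}{19}$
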